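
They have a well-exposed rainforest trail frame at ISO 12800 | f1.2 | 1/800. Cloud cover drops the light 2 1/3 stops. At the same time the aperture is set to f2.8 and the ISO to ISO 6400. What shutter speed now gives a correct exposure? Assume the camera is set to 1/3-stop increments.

Scene light: 2 1/3 stops darker.
Aperture: f/1.2 → f/1.4 → f/1.6 → f/1.8 → f/2 → f/2.2 → f/2.5 → f/2.8 — 2 1/3 stops narrower (darker).
ISO: 12800 → 10000 → 8000 → 6400 — 1 stop lower (darker).
Net so far: 5 2/3 stops darker. Shutter speed: 1/800 → 1/640 → 1/500 → 1/400 → 1/320 → 1/250 → 1/200 → 1/160 → 1/125 → 1/100 → 1/80 → 1/60 → 1/50 → 1/40 → 1/30 → 1/25 → 1/20 → 1/15.

1/15s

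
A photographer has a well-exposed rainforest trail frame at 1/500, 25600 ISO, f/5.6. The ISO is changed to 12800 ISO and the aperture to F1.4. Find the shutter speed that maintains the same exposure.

ISO: 25600 → 12800 — 1 stop lower (darker).
Aperture: f/5.6 → f/4 → f/2.8 → f/2 → f/1.4 — 4 stops larger aperture (brighter).
Net change so far: 3 stops brighter. Offset with the shutter speed: 1/500 → 1/1000 → 1/2000 → 1/4000.

1/4000s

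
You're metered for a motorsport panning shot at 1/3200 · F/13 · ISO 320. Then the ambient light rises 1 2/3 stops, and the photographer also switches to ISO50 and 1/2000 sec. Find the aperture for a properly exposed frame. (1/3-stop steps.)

f/11

Scene light: 1 2/3 stops brighter.
ISO: 320 → 250 → 200 → 160 → 125 → 100 → 80 → 64 → 50 — 2 2/3 stops lower (darker).
Shutter speed: 1/3200 → 1/2500 → 1/2000 — 2/3 stop slower (brighter).
Net so far: 1/3 stop darker. Aperture: f/13 → f/11.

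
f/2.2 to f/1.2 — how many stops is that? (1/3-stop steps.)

1 2/3 stops

f/2.2 → f/2 → f/1.8 → f/1.6 → f/1.4 → f/1.2 — count the steps: 5 third-stops = 1 2/3 stops.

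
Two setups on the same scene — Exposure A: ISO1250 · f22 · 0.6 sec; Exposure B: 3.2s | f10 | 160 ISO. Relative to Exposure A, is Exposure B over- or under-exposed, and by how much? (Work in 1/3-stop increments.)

1 2/3 stops brighter

Aperture: f/22 → f/20 → f/18 → f/16 → f/14 → f/13 → f/11 → f/10 — 2 1/3 stops larger aperture (brighter).
Shutter speed: 0.6 → 0.8 → 1 → 1.3 → 1.6 → 2 → 2.5 → 3.2 — 2 1/3 stops longer (brighter).
ISO: 1250 → 1000 → 800 → 640 → 500 → 400 → 320 → 250 → 200 → 160 — 3 stops dropped (darker).
Net: +2 1/3 +2 1/3 −3 = +1 2/3 stops.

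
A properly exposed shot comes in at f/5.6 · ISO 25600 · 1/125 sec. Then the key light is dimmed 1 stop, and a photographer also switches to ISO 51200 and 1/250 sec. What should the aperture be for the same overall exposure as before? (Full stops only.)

f/4

Scene light: 1 stop darker.
ISO: 25600 → 51200 — 1 stop raised (brighter).
Shutter speed: 1/125 → 1/250 — 1 stop faster (darker).
Net so far: 1 stop darker. Aperture: f/5.6 → f/4.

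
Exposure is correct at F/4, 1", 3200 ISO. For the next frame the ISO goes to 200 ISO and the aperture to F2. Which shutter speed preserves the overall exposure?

4 s

ISO: 3200 → 1600 → 800 → 400 → 200 — 4 stops dropped (darker).
Aperture: f/4 → f/2.8 → f/2 — 2 stops opened up (brighter).
Net change so far: 2 stops darker. Offset with the shutter speed: 1 → 2 → 4.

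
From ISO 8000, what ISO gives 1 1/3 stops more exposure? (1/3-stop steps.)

ISO: 8000 → 10000 → 12800 → 16000 → 20000 — 1 1/3 stops raised (brighter).

ISO 20000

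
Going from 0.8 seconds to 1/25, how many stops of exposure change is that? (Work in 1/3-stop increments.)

0.8 → 0.6 → 0.5 → 0.4 → 0.3 → 1/4 → 1/5 → 1/6 → 1/8 → 1/10 → 1/13 → 1/15 → 1/20 → 1/25 — count the steps: 13 third-stops = 4 1/3 stops.

4 1/3 stops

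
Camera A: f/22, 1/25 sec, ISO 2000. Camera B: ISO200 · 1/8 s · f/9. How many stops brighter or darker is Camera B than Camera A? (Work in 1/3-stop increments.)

Aperture: f/22 → f/20 → f/18 → f/16 → f/14 → f/13 → f/11 → f/10 → f/9 — 2 2/3 stops opened up (brighter).
Shutter speed: 1/25 → 1/20 → 1/15 → 1/13 → 1/10 → 1/8 — 1 2/3 stops slower (brighter).
ISO: 2000 → 1600 → 1250 → 1000 → 800 → 640 → 500 → 400 → 320 → 250 → 200 — 3 1/3 stops dropped (darker).
Net: +2 2/3 +1 2/3 −3 1/3 = +1 stop.

1 stop brighter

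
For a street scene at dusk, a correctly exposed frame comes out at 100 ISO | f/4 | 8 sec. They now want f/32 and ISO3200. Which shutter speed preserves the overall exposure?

Aperture: f/4 → f/5.6 → f/8 → f/11 → f/16 → f/22 → f/32 — 6 stops smaller aperture (darker).
ISO: 100 → 200 → 400 → 800 → 1600 → 3200 — 5 stops higher (brighter).
Net change so far: 1 stop darker. Offset with the shutter speed: 8 → 15.

15 s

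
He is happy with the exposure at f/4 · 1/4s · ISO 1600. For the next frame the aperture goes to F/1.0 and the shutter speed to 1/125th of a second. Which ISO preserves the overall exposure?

ISO 3200

Aperture: f/4 → f/2.8 → f/2 → f/1.4 → f/1.0 — 4 stops larger aperture (brighter).
Shutter speed: 1/4 → 1/8 → 1/15 → 1/30 → 1/60 → 1/125 — 5 stops faster (darker).
Net change so far: 1 stop darker. Offset with the ISO: 1600 → 3200.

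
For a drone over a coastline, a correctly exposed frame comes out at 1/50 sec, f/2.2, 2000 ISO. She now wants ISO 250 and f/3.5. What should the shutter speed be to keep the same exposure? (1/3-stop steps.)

0.4 s

ISO: 2000 → 1600 → 1250 → 1000 → 800 → 640 → 500 → 400 → 320 → 250 — 3 stops dropped (darker).
Aperture: f/2.2 → f/2.5 → f/2.8 → f/3.2 → f/3.5 — 1 1/3 stops stopped down (darker).
Net change so far: 4 1/3 stops darker. Offset with the shutter speed: 1/50 → 1/40 → 1/30 → 1/25 → 1/20 → 1/15 → 1/13 → 1/10 → 1/8 → 1/6 → 1/5 → 1/4 → 0.3 → 0.4.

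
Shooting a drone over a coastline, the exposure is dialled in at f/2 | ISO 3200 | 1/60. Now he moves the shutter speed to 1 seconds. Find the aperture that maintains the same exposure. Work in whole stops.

Shutter speed: 1/60 → 1/30 → 1/15 → 1/8 → 1/4 → 1/2 → 1 — 6 stops slower (brighter).
Need 6 stops darker from the aperture: f/2 → f/2.8 → f/4 → f/5.6 → f/8 → f/11 → f/16.

f/16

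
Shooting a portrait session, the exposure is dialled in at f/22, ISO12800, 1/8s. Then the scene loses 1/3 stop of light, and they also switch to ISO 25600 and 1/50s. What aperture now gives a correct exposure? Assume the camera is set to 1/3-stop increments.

Scene light: 1/3 stop darker.
ISO: 12800 → 16000 → 20000 → 25600 — 1 stop higher (brighter).
Shutter speed: 1/8 → 1/10 → 1/13 → 1/15 → 1/20 → 1/25 → 1/30 → 1/40 → 1/50 — 2 2/3 stops faster (darker).
Net so far: 2 stops darker. Aperture: f/22 → f/20 → f/18 → f/16 → f/14 → f/13 → f/11.

f/11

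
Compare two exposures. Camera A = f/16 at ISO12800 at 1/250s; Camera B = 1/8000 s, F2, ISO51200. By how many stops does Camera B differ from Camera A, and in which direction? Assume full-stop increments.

3 stops brighter

Aperture: f/16 → f/11 → f/8 → f/5.6 → f/4 → f/2.8 → f/2 — 6 stops opened up (brighter).
Shutter speed: 1/250 → 1/500 → 1/1000 → 1/2000 → 1/4000 → 1/8000 — 5 stops faster (darker).
ISO: 12800 → 25600 → 51200 — 2 stops higher (brighter).
Net: +6 −5 +2 = +3 stops.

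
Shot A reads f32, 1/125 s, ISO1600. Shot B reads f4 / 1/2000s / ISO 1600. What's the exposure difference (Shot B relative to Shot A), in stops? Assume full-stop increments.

Aperture: f/32 → f/22 → f/16 → f/11 → f/8 → f/5.6 → f/4 — 6 stops opened up (brighter).
Shutter speed: 1/125 → 1/250 → 1/500 → 1/1000 → 1/2000 — 4 stops shorter (darker).
ISO: unchanged.
Net: +6 −4 = +2 stops.

2 stops brighter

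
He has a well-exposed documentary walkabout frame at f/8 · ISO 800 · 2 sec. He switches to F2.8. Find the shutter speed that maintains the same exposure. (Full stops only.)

1/4s

Aperture: f/8 → f/5.6 → f/4 → f/2.8 — 3 stops wider (brighter).
Need 3 stops darker from the shutter speed: 2 → 1 → 1/2 → 1/4.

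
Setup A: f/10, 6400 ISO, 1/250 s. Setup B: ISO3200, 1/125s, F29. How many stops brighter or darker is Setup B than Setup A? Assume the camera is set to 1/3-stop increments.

3 stops darker

Aperture: f/10 → f/11 → f/13 → f/14 → f/16 → f/18 → f/20 → f/22 → f/25 → f/29 — 3 stops smaller aperture (darker).
Shutter speed: 1/250 → 1/200 → 1/160 → 1/125 — 1 stop slower (brighter).
ISO: 6400 → 5000 → 4000 → 3200 — 1 stop lower (darker).
Net: −3 +1 −1 = −3 stops.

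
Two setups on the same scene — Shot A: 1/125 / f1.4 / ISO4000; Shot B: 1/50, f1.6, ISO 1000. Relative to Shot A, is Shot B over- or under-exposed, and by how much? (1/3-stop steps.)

Aperture: f/1.4 → f/1.6 — 1/3 stop smaller aperture (darker).
Shutter speed: 1/125 → 1/100 → 1/80 → 1/60 → 1/50 — 1 1/3 stops longer (brighter).
ISO: 4000 → 3200 → 2500 → 2000 → 1600 → 1250 → 1000 — 2 stops lower (darker).
Net: −1/3 +1 1/3 −2 = −1 stop.

1 stop darker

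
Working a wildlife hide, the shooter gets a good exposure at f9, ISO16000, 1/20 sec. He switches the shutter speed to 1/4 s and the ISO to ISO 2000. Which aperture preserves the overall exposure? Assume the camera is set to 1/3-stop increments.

Shutter speed: 1/20 → 1/15 → 1/13 → 1/10 → 1/8 → 1/6 → 1/5 → 1/4 — 2 1/3 stops longer (brighter).
ISO: 16000 → 12800 → 10000 → 8000 → 6400 → 5000 → 4000 → 3200 → 2500 → 2000 — 3 stops lower (darker).
Net change so far: 2/3 stop darker. Offset with the aperture: f/9 → f/8 → f/7.1.

f/7.1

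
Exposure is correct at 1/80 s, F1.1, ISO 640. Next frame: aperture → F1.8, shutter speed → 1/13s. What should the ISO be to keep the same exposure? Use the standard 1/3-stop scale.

ISO 250

Aperture: f/1.1 → f/1.2 → f/1.4 → f/1.6 → f/1.8 — 1 1/3 stops smaller aperture (darker).
Shutter speed: 1/80 → 1/60 → 1/50 → 1/40 → 1/30 → 1/25 → 1/20 → 1/15 → 1/13 — 2 2/3 stops slower (brighter).
Net change so far: 1 1/3 stops brighter. Offset with the ISO: 640 → 500 → 400 → 320 → 250.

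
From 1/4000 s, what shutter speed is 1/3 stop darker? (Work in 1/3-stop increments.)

1/5000s

Shutter speed: 1/4000 → 1/5000 — 1/3 stop shorter (darker).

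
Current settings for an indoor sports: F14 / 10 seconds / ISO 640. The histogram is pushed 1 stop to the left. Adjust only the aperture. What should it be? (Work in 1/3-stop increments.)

f/10

Underexposed by 1 stop → need 1 stop brighter.
Aperture: f/14 → f/13 → f/11 → f/10.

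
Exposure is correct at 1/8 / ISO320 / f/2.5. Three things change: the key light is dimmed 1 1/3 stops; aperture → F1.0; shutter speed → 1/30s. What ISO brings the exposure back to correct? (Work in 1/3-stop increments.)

Scene light: 1 1/3 stops darker.
Aperture: f/2.5 → f/2.2 → f/2 → f/1.8 → f/1.6 → f/1.4 → f/1.2 → f/1.1 → f/1.0 — 2 2/3 stops larger aperture (brighter).
Shutter speed: 1/8 → 1/10 → 1/13 → 1/15 → 1/20 → 1/25 → 1/30 — 2 stops faster (darker).
Net so far: 2/3 stop darker. ISO: 320 → 400 → 500.

ISO 500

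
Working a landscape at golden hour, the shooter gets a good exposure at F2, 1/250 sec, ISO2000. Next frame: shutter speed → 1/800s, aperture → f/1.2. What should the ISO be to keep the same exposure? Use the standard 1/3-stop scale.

ISO 2500

Shutter speed: 1/250 → 1/320 → 1/400 → 1/500 → 1/640 → 1/800 — 1 2/3 stops shorter (darker).
Aperture: f/2 → f/1.8 → f/1.6 → f/1.4 → f/1.2 — 1 1/3 stops opened up (brighter).
Net change so far: 1/3 stop darker. Offset with the ISO: 2000 → 2500.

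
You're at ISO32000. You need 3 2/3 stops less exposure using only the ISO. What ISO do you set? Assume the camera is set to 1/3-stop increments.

ISO 2500

ISO: 32000 → 25600 → 20000 → 16000 → 12800 → 10000 → 8000 → 6400 → 5000 → 4000 → 3200 → 2500 — 3 2/3 stops dropped (darker).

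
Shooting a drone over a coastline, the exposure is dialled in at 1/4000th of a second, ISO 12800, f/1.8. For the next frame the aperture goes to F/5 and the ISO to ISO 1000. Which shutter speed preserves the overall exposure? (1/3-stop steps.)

Aperture: f/1.8 → f/2 → f/2.2 → f/2.5 → f/2.8 → f/3.2 → f/3.5 → f/4 → f/4.5 → f/5 — 3 stops stopped down (darker).
ISO: 12800 → 10000 → 8000 → 6400 → 5000 → 4000 → 3200 → 2500 → 2000 → 1600 → 1250 → 1000 — 3 2/3 stops lower (darker).
Net change so far: 6 2/3 stops darker. Offset with the shutter speed: 1/4000 → 1/3200 → 1/2500 → 1/2000 → 1/1600 → 1/1250 → 1/1000 → 1/800 → 1/640 → 1/500 → 1/400 → 1/320 → 1/250 → 1/200 → 1/160 → 1/125 → 1/100 → 1/80 → 1/60 → 1/50 → 1/40.

1/40s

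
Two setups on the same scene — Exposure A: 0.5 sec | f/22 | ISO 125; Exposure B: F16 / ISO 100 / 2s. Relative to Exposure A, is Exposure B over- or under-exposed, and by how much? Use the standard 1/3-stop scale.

Aperture: f/22 → f/20 → f/18 → f/16 — 1 stop opened up (brighter).
Shutter speed: 0.5 → 0.6 → 0.8 → 1 → 1.3 → 1.6 → 2 — 2 stops longer (brighter).
ISO: 125 → 100 — 1/3 stop lower (darker).
Net: +1 +2 −1/3 = +2 2/3 stops.

2 2/3 stops brighter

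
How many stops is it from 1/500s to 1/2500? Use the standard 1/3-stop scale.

1/500 → 1/640 → 1/800 → 1/1000 → 1/1250 → 1/1600 → 1/2000 → 1/2500 — count the steps: 7 third-stops = 2 1/3 stops.

2 1/3 stops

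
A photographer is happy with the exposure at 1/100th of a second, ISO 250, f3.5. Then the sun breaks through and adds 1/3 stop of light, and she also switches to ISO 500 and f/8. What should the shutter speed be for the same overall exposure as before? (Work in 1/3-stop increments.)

1/50s

Scene light: 1/3 stop brighter.
ISO: 250 → 320 → 400 → 500 — 1 stop higher (brighter).
Aperture: f/3.5 → f/4 → f/4.5 → f/5 → f/5.6 → f/6.3 → f/7.1 → f/8 — 2 1/3 stops smaller aperture (darker).
Net so far: 1 stop darker. Shutter speed: 1/100 → 1/80 → 1/60 → 1/50.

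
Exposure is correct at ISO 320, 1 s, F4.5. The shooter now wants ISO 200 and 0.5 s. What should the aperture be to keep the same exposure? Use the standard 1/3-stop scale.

ISO: 320 → 250 → 200 — 2/3 stop lower (darker).
Shutter speed: 1 → 0.8 → 0.6 → 0.5 — 1 stop faster (darker).
Net change so far: 1 2/3 stops darker. Offset with the aperture: f/4.5 → f/4 → f/3.5 → f/3.2 → f/2.8 → f/2.5.

f/2.5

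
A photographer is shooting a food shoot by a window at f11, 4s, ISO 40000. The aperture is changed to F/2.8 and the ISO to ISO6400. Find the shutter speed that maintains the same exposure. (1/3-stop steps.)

Aperture: f/11 → f/10 → f/9 → f/8 → f/7.1 → f/6.3 → f/5.6 → f/5 → f/4.5 → f/4 → f/3.5 → f/3.2 → f/2.8 — 4 stops wider (brighter).
ISO: 40000 → 32000 → 25600 → 20000 → 16000 → 12800 → 10000 → 8000 → 6400 — 2 2/3 stops lower (darker).
Net change so far: 1 1/3 stops brighter. Offset with the shutter speed: 4 → 3.2 → 2.5 → 2 → 1.6.

1.6 s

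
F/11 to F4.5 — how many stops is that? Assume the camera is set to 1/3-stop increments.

2 2/3 stops

f/11 → f/10 → f/9 → f/8 → f/7.1 → f/6.3 → f/5.6 → f/5 → f/4.5 — count the steps: 8 third-stops = 2 2/3 stops.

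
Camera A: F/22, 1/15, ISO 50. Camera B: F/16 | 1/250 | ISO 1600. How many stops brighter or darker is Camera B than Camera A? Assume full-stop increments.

2 stops brighter

Aperture: f/22 → f/16 — 1 stop opened up (brighter).
Shutter speed: 1/15 → 1/30 → 1/60 → 1/125 → 1/250 — 4 stops faster (darker).
ISO: 50 → 100 → 200 → 400 → 800 → 1600 — 5 stops raised (brighter).
Net: +1 −4 +5 = +2 stops.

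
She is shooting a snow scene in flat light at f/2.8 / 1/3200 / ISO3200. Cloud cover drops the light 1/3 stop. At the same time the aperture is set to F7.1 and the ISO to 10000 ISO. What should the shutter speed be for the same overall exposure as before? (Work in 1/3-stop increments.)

1/1250s

Scene light: 1/3 stop darker.
Aperture: f/2.8 → f/3.2 → f/3.5 → f/4 → f/4.5 → f/5 → f/5.6 → f/6.3 → f/7.1 — 2 2/3 stops stopped down (darker).
ISO: 3200 → 4000 → 5000 → 6400 → 8000 → 10000 — 1 2/3 stops higher (brighter).
Net so far: 1 1/3 stops darker. Shutter speed: 1/3200 → 1/2500 → 1/2000 → 1/1600 → 1/1250.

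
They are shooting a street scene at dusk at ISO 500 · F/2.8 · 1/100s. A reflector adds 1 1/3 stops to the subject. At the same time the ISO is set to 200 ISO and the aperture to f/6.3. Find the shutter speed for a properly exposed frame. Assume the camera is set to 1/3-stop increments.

1/20s

Scene light: 1 1/3 stops brighter.
ISO: 500 → 400 → 320 → 250 → 200 — 1 1/3 stops dropped (darker).
Aperture: f/2.8 → f/3.2 → f/3.5 → f/4 → f/4.5 → f/5 → f/5.6 → f/6.3 — 2 1/3 stops narrower (darker).
Net so far: 2 1/3 stops darker. Shutter speed: 1/100 → 1/80 → 1/60 → 1/50 → 1/40 → 1/30 → 1/25 → 1/20.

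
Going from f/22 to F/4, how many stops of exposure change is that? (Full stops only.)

f/22 → f/16 → f/11 → f/8 → f/5.6 → f/4 — count the steps: 5 stops.

5 stops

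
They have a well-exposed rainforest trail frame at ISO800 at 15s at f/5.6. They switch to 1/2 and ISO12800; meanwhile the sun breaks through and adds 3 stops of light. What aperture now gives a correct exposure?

f/11

Scene light: 3 stops brighter.
Shutter speed: 15 → 8 → 4 → 2 → 1 → 1/2 — 5 stops shorter (darker).
ISO: 800 → 1600 → 3200 → 6400 → 12800 — 4 stops raised (brighter).
Net so far: 2 stops brighter. Aperture: f/5.6 → f/8 → f/11.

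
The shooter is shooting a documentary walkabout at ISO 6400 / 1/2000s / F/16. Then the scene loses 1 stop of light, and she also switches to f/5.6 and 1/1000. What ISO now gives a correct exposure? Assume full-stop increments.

ISO 800

Scene light: 1 stop darker.
Aperture: f/16 → f/11 → f/8 → f/5.6 — 3 stops opened up (brighter).
Shutter speed: 1/2000 → 1/1000 — 1 stop longer (brighter).
Net so far: 3 stops brighter. ISO: 6400 → 3200 → 1600 → 800.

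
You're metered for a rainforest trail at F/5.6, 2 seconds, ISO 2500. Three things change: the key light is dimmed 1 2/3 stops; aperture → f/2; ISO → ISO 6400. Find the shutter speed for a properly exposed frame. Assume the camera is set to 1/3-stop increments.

0.3 s

Scene light: 1 2/3 stops darker.
Aperture: f/5.6 → f/5 → f/4.5 → f/4 → f/3.5 → f/3.2 → f/2.8 → f/2.5 → f/2.2 → f/2 — 3 stops wider (brighter).
ISO: 2500 → 3200 → 4000 → 5000 → 6400 — 1 1/3 stops higher (brighter).
Net so far: 2 2/3 stops brighter. Shutter speed: 2 → 1.6 → 1.3 → 1 → 0.8 → 0.6 → 0.5 → 0.4 → 0.3.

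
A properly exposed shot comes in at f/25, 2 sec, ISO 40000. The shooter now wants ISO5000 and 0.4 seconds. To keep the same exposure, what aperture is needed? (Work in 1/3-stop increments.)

f/4

ISO: 40000 → 32000 → 25600 → 20000 → 16000 → 12800 → 10000 → 8000 → 6400 → 5000 — 3 stops lower (darker).
Shutter speed: 2 → 1.6 → 1.3 → 1 → 0.8 → 0.6 → 0.5 → 0.4 — 2 1/3 stops faster (darker).
Net change so far: 5 1/3 stops darker. Offset with the aperture: f/25 → f/22 → f/20 → f/18 → f/16 → f/14 → f/13 → f/11 → f/10 → f/9 → f/8 → f/7.1 → f/6.3 → f/5.6 → f/5 → f/4.5 → f/4.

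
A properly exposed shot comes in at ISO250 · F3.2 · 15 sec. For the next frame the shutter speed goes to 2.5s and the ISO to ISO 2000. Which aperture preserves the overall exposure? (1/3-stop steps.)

Shutter speed: 15 → 13 → 10 → 8 → 6 → 5 → 4 → 3.2 → 2.5 — 2 2/3 stops faster (darker).
ISO: 250 → 320 → 400 → 500 → 640 → 800 → 1000 → 1250 → 1600 → 2000 — 3 stops higher (brighter).
Net change so far: 1/3 stop brighter. Offset with the aperture: f/3.2 → f/3.5.

f/3.5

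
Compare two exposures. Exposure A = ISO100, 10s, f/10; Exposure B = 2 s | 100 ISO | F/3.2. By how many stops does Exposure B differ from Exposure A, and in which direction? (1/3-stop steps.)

1 stop brighter

Aperture: f/10 → f/9 → f/8 → f/7.1 → f/6.3 → f/5.6 → f/5 → f/4.5 → f/4 → f/3.5 → f/3.2 — 3 1/3 stops larger aperture (brighter).
Shutter speed: 10 → 8 → 6 → 5 → 4 → 3.2 → 2.5 → 2 — 2 1/3 stops faster (darker).
ISO: unchanged.
Net: +3 1/3 −2 1/3 = +1 stop.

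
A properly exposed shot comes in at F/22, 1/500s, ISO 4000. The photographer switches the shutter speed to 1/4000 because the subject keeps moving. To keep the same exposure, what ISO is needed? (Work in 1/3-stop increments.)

ISO 32000

Shutter speed: 1/500 → 1/640 → 1/800 → 1/1000 → 1/1250 → 1/1600 → 1/2000 → 1/2500 → 1/3200 → 1/4000 — 3 stops shorter (darker).
Need 3 stops brighter from the ISO: 4000 → 5000 → 6400 → 8000 → 10000 → 12800 → 16000 → 20000 → 25600 → 32000.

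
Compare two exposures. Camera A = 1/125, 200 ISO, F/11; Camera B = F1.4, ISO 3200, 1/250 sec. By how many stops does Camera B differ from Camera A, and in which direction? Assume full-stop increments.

Aperture: f/11 → f/8 → f/5.6 → f/4 → f/2.8 → f/2 → f/1.4 — 6 stops larger aperture (brighter).
Shutter speed: 1/125 → 1/250 — 1 stop shorter (darker).
ISO: 200 → 400 → 800 → 1600 → 3200 — 4 stops raised (brighter).
Net: +6 −1 +4 = +9 stops.

9 stops brighter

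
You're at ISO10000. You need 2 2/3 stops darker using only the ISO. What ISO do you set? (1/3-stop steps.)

ISO: 10000 → 8000 → 6400 → 5000 → 4000 → 3200 → 2500 → 2000 → 1600 — 2 2/3 stops lower (darker).

ISO 1600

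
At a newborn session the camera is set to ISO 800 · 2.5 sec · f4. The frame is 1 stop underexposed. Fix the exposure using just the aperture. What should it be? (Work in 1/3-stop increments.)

f/2.8

Underexposed by 1 stop → need 1 stop brighter.
Aperture: f/4 → f/3.5 → f/3.2 → f/2.8.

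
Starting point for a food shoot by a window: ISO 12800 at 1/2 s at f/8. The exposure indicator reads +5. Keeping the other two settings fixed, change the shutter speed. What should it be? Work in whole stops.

Overexposed by 5 stops → need 5 stops darker.
Shutter speed: 1/2 → 1/4 → 1/8 → 1/15 → 1/30 → 1/60.

1/60s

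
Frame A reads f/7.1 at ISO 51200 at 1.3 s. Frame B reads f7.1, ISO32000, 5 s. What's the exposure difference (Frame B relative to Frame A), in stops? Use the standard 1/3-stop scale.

Aperture: unchanged.
Shutter speed: 1.3 → 1.6 → 2 → 2.5 → 3.2 → 4 → 5 — 2 stops slower (brighter).
ISO: 51200 → 40000 → 32000 — 2/3 stop dropped (darker).
Net: +2 −2/3 = +1 1/3 stops.

1 1/3 stops brighter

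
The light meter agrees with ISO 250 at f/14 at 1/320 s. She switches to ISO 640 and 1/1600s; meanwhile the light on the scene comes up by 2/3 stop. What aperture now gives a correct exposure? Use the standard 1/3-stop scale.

Scene light: 2/3 stop brighter.
ISO: 250 → 320 → 400 → 500 → 640 — 1 1/3 stops raised (brighter).
Shutter speed: 1/320 → 1/400 → 1/500 → 1/640 → 1/800 → 1/1000 → 1/1250 → 1/1600 — 2 1/3 stops shorter (darker).
Net so far: 1/3 stop darker. Aperture: f/14 → f/13.

f/13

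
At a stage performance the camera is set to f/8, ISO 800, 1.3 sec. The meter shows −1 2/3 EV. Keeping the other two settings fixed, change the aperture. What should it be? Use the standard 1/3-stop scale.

f/4.5

Underexposed by 1 2/3 stops → need 1 2/3 stops brighter.
Aperture: f/8 → f/7.1 → f/6.3 → f/5.6 → f/5 → f/4.5.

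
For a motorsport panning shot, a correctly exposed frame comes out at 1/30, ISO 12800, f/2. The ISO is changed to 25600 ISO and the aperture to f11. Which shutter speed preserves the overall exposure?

ISO: 12800 → 25600 — 1 stop higher (brighter).
Aperture: f/2 → f/2.8 → f/4 → f/5.6 → f/8 → f/11 — 5 stops stopped down (darker).
Net change so far: 4 stops darker. Offset with the shutter speed: 1/30 → 1/15 → 1/8 → 1/4 → 1/2.

1/2s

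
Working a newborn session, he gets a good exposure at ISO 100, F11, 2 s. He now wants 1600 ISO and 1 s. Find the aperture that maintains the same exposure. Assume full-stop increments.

ISO: 100 → 200 → 400 → 800 → 1600 — 4 stops raised (brighter).
Shutter speed: 2 → 1 — 1 stop shorter (darker).
Net change so far: 3 stops brighter. Offset with the aperture: f/11 → f/16 → f/22 → f/32.

f/32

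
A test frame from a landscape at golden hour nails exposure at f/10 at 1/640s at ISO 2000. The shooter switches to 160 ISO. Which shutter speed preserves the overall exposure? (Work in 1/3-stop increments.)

ISO: 2000 → 1600 → 1250 → 1000 → 800 → 640 → 500 → 400 → 320 → 250 → 200 → 160 — 3 2/3 stops lower (darker).
Need 3 2/3 stops brighter from the shutter speed: 1/640 → 1/500 → 1/400 → 1/320 → 1/250 → 1/200 → 1/160 → 1/125 → 1/100 → 1/80 → 1/60 → 1/50.

1/50s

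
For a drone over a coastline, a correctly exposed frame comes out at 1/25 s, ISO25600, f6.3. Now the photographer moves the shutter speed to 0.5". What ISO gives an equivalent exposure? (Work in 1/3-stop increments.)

Shutter speed: 1/25 → 1/20 → 1/15 → 1/13 → 1/10 → 1/8 → 1/6 → 1/5 → 1/4 → 0.3 → 0.4 → 0.5 — 3 2/3 stops longer (brighter).
Need 3 2/3 stops darker from the ISO: 25600 → 20000 → 16000 → 12800 → 10000 → 8000 → 6400 → 5000 → 4000 → 3200 → 2500 → 2000.

ISO 2000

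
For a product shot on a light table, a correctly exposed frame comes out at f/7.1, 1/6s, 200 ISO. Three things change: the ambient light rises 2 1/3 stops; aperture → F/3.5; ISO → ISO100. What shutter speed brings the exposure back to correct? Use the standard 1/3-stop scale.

1/60s

Scene light: 2 1/3 stops brighter.
Aperture: f/7.1 → f/6.3 → f/5.6 → f/5 → f/4.5 → f/4 → f/3.5 — 2 stops opened up (brighter).
ISO: 200 → 160 → 125 → 100 — 1 stop dropped (darker).
Net so far: 3 1/3 stops brighter. Shutter speed: 1/6 → 1/8 → 1/10 → 1/13 → 1/15 → 1/20 → 1/25 → 1/30 → 1/40 → 1/50 → 1/60.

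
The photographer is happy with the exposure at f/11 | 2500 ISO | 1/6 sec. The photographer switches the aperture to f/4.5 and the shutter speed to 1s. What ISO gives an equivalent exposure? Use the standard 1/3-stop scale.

Aperture: f/11 → f/10 → f/9 → f/8 → f/7.1 → f/6.3 → f/5.6 → f/5 → f/4.5 — 2 2/3 stops opened up (brighter).
Shutter speed: 1/6 → 1/5 → 1/4 → 0.3 → 0.4 → 0.5 → 0.6 → 0.8 → 1 — 2 2/3 stops slower (brighter).
Net change so far: 5 1/3 stops brighter. Offset with the ISO: 2500 → 2000 → 1600 → 1250 → 1000 → 800 → 640 → 500 → 400 → 320 → 250 → 200 → 160 → 125 → 100 → 80 → 64.

ISO 64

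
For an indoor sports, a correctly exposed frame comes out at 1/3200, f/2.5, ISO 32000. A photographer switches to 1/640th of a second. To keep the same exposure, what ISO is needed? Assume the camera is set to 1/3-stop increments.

Shutter speed: 1/3200 → 1/2500 → 1/2000 → 1/1600 → 1/1250 → 1/1000 → 1/800 → 1/640 — 2 1/3 stops slower (brighter).
Need 2 1/3 stops darker from the ISO: 32000 → 25600 → 20000 → 16000 → 12800 → 10000 → 8000 → 6400.

ISO 6400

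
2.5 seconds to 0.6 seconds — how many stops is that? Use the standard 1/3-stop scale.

2 stops

2.5 → 2 → 1.6 → 1.3 → 1 → 0.8 → 0.6 — count the steps: 6 third-stops = 2 stops.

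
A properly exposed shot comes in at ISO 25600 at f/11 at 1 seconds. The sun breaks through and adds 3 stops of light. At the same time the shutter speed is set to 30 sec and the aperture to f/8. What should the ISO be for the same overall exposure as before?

ISO 50

Scene light: 3 stops brighter.
Shutter speed: 1 → 2 → 4 → 8 → 15 → 30 — 5 stops slower (brighter).
Aperture: f/11 → f/8 — 1 stop wider (brighter).
Net so far: 9 stops brighter. ISO: 25600 → 12800 → 6400 → 3200 → 1600 → 800 → 400 → 200 → 100 → 50.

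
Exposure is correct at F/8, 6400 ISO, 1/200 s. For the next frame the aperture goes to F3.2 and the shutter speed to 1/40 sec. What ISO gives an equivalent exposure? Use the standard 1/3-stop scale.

Aperture: f/8 → f/7.1 → f/6.3 → f/5.6 → f/5 → f/4.5 → f/4 → f/3.5 → f/3.2 — 2 2/3 stops opened up (brighter).
Shutter speed: 1/200 → 1/160 → 1/125 → 1/100 → 1/80 → 1/60 → 1/50 → 1/40 — 2 1/3 stops slower (brighter).
Net change so far: 5 stops brighter. Offset with the ISO: 6400 → 5000 → 4000 → 3200 → 2500 → 2000 → 1600 → 1250 → 1000 → 800 → 640 → 500 → 400 → 320 → 250 → 200.

ISO 200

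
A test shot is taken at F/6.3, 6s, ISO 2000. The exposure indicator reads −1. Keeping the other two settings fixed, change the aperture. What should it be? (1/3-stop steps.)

Underexposed by 1 stop → need 1 stop brighter.
Aperture: f/6.3 → f/5.6 → f/5 → f/4.5.

f/4.5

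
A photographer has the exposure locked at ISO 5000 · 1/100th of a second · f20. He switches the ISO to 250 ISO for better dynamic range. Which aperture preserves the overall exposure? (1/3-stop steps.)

f/4.5

ISO: 5000 → 4000 → 3200 → 2500 → 2000 → 1600 → 1250 → 1000 → 800 → 640 → 500 → 400 → 320 → 250 — 4 1/3 stops dropped (darker).
Need 4 1/3 stops brighter from the aperture: f/20 → f/18 → f/16 → f/14 → f/13 → f/11 → f/10 → f/9 → f/8 → f/7.1 → f/6.3 → f/5.6 → f/5 → f/4.5.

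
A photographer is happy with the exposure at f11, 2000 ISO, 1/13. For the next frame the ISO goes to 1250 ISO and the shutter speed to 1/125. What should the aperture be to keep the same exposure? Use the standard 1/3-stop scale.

ISO: 2000 → 1600 → 1250 — 2/3 stop lower (darker).
Shutter speed: 1/13 → 1/15 → 1/20 → 1/25 → 1/30 → 1/40 → 1/50 → 1/60 → 1/80 → 1/100 → 1/125 — 3 1/3 stops faster (darker).
Net change so far: 4 stops darker. Offset with the aperture: f/11 → f/10 → f/9 → f/8 → f/7.1 → f/6.3 → f/5.6 → f/5 → f/4.5 → f/4 → f/3.5 → f/3.2 → f/2.8.

f/2.8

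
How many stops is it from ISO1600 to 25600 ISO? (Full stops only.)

4 stops

1600 → 3200 → 6400 → 12800 → 25600 — count the steps: 4 stops.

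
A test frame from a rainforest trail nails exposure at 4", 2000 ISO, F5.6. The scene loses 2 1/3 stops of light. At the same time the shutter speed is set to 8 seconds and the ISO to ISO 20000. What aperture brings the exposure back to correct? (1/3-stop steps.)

Scene light: 2 1/3 stops darker.
Shutter speed: 4 → 5 → 6 → 8 — 1 stop longer (brighter).
ISO: 2000 → 2500 → 3200 → 4000 → 5000 → 6400 → 8000 → 10000 → 12800 → 16000 → 20000 — 3 1/3 stops raised (brighter).
Net so far: 2 stops brighter. Aperture: f/5.6 → f/6.3 → f/7.1 → f/8 → f/9 → f/10 → f/11.

f/11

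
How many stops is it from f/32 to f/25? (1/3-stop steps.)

f/32 → f/29 → f/25 — count the steps: 2 third-stops = 2/3 stop.

2/3 stop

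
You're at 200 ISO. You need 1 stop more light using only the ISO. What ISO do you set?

ISO 400

ISO: 200 → 400 — 1 stop higher (brighter).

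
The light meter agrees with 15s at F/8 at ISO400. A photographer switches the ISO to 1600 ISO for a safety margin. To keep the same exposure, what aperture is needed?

f/16

ISO: 400 → 800 → 1600 — 2 stops higher (brighter).
Need 2 stops darker from the aperture: f/8 → f/11 → f/16.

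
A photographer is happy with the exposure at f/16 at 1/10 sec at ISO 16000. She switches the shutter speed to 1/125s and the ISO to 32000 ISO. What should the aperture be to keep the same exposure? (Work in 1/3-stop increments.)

f/6.3

Shutter speed: 1/10 → 1/13 → 1/15 → 1/20 → 1/25 → 1/30 → 1/40 → 1/50 → 1/60 → 1/80 → 1/100 → 1/125 — 3 2/3 stops shorter (darker).
ISO: 16000 → 20000 → 25600 → 32000 — 1 stop raised (brighter).
Net change so far: 2 2/3 stops darker. Offset with the aperture: f/16 → f/14 → f/13 → f/11 → f/10 → f/9 → f/8 → f/7.1 → f/6.3.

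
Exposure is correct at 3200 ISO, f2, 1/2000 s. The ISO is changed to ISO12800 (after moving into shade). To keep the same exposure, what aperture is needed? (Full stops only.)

ISO: 3200 → 6400 → 12800 — 2 stops raised (brighter).
Need 2 stops darker from the aperture: f/2 → f/2.8 → f/4.

f/4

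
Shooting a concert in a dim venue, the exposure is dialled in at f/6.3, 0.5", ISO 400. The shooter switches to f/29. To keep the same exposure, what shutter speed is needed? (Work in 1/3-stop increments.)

10 s

Aperture: f/6.3 → f/7.1 → f/8 → f/9 → f/10 → f/11 → f/13 → f/14 → f/16 → f/18 → f/20 → f/22 → f/25 → f/29 — 4 1/3 stops smaller aperture (darker).
Need 4 1/3 stops brighter from the shutter speed: 0.5 → 0.6 → 0.8 → 1 → 1.3 → 1.6 → 2 → 2.5 → 3.2 → 4 → 5 → 6 → 8 → 10.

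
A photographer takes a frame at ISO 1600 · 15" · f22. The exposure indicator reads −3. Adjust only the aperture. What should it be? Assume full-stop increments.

Underexposed by 3 stops → need 3 stops brighter.
Aperture: f/22 → f/16 → f/11 → f/8.

f/8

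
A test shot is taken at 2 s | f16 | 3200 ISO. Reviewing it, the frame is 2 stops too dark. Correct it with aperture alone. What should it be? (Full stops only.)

f/8

Underexposed by 2 stops → need 2 stops brighter.
Aperture: f/16 → f/11 → f/8.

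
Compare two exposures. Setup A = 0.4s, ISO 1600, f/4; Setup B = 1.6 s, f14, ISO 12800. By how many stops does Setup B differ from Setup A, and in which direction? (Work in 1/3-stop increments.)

1 1/3 stops brighter

Aperture: f/4 → f/4.5 → f/5 → f/5.6 → f/6.3 → f/7.1 → f/8 → f/9 → f/10 → f/11 → f/13 → f/14 — 3 2/3 stops narrower (darker).
Shutter speed: 0.4 → 0.5 → 0.6 → 0.8 → 1 → 1.3 → 1.6 — 2 stops longer (brighter).
ISO: 1600 → 2000 → 2500 → 3200 → 4000 → 5000 → 6400 → 8000 → 10000 → 12800 — 3 stops higher (brighter).
Net: −3 2/3 +2 +3 = +1 1/3 stops.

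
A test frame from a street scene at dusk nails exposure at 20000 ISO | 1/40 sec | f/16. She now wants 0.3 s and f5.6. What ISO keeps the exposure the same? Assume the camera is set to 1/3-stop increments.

Shutter speed: 1/40 → 1/30 → 1/25 → 1/20 → 1/15 → 1/13 → 1/10 → 1/8 → 1/6 → 1/5 → 1/4 → 0.3 — 3 2/3 stops slower (brighter).
Aperture: f/16 → f/14 → f/13 → f/11 → f/10 → f/9 → f/8 → f/7.1 → f/6.3 → f/5.6 — 3 stops wider (brighter).
Net change so far: 6 2/3 stops brighter. Offset with the ISO: 20000 → 16000 → 12800 → 10000 → 8000 → 6400 → 5000 → 4000 → 3200 → 2500 → 2000 → 1600 → 1250 → 1000 → 800 → 640 → 500 → 400 → 320 → 250 → 200.

ISO 200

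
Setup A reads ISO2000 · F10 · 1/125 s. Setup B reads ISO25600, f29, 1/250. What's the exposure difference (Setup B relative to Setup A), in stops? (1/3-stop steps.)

1/3 stop darker

Aperture: f/10 → f/11 → f/13 → f/14 → f/16 → f/18 → f/20 → f/22 → f/25 → f/29 — 3 stops stopped down (darker).
Shutter speed: 1/125 → 1/160 → 1/200 → 1/250 — 1 stop shorter (darker).
ISO: 2000 → 2500 → 3200 → 4000 → 5000 → 6400 → 8000 → 10000 → 12800 → 16000 → 20000 → 25600 — 3 2/3 stops raised (brighter).
Net: −3 −1 +3 2/3 = −1/3 stops.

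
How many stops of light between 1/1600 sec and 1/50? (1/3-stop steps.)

5 stops

1/1600 → 1/1250 → 1/1000 → 1/800 → 1/640 → 1/500 → 1/400 → 1/320 → 1/250 → 1/200 → 1/160 → 1/125 → 1/100 → 1/80 → 1/60 → 1/50 — count the steps: 15 third-stops = 5 stops.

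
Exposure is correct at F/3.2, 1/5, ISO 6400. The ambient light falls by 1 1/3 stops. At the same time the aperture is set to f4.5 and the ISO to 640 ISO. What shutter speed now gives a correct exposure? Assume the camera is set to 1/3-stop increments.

Scene light: 1 1/3 stops darker.
Aperture: f/3.2 → f/3.5 → f/4 → f/4.5 — 1 stop stopped down (darker).
ISO: 6400 → 5000 → 4000 → 3200 → 2500 → 2000 → 1600 → 1250 → 1000 → 800 → 640 — 3 1/3 stops lower (darker).
Net so far: 5 2/3 stops darker. Shutter speed: 1/5 → 1/4 → 0.3 → 0.4 → 0.5 → 0.6 → 0.8 → 1 → 1.3 → 1.6 → 2 → 2.5 → 3.2 → 4 → 5 → 6 → 8 → 10.

10 s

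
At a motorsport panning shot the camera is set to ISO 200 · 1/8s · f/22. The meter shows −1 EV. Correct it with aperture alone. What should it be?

f/16

Underexposed by 1 stop → need 1 stop brighter.
Aperture: f/22 → f/16.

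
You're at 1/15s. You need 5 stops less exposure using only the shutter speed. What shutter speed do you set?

1/500s

Shutter speed: 1/15 → 1/30 → 1/60 → 1/125 → 1/250 → 1/500 — 5 stops shorter (darker).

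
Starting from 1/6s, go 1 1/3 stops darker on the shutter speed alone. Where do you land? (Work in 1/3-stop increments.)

Shutter speed: 1/6 → 1/8 → 1/10 → 1/13 → 1/15 — 1 1/3 stops faster (darker).

1/15s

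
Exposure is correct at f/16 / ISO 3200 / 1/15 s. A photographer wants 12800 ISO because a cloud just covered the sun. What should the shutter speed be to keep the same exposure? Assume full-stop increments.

1/60s

ISO: 3200 → 6400 → 12800 — 2 stops raised (brighter).
Need 2 stops darker from the shutter speed: 1/15 → 1/30 → 1/60.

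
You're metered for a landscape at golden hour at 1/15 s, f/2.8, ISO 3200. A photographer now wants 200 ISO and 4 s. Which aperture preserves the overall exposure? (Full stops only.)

f/5.6

ISO: 3200 → 1600 → 800 → 400 → 200 — 4 stops dropped (darker).
Shutter speed: 1/15 → 1/8 → 1/4 → 1/2 → 1 → 2 → 4 — 6 stops slower (brighter).
Net change so far: 2 stops brighter. Offset with the aperture: f/2.8 → f/4 → f/5.6.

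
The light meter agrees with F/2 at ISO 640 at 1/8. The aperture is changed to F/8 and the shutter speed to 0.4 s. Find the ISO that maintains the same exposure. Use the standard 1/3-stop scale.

ISO 3200

Aperture: f/2 → f/2.2 → f/2.5 → f/2.8 → f/3.2 → f/3.5 → f/4 → f/4.5 → f/5 → f/5.6 → f/6.3 → f/7.1 → f/8 — 4 stops smaller aperture (darker).
Shutter speed: 1/8 → 1/6 → 1/5 → 1/4 → 0.3 → 0.4 — 1 2/3 stops slower (brighter).
Net change so far: 2 1/3 stops darker. Offset with the ISO: 640 → 800 → 1000 → 1250 → 1600 → 2000 → 2500 → 3200.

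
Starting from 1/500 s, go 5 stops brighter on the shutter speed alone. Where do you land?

Shutter speed: 1/500 → 1/250 → 1/125 → 1/60 → 1/30 → 1/15 — 5 stops slower (brighter).

1/15s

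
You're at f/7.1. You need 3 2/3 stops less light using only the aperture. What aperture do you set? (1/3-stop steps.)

f/25

Aperture: f/7.1 → f/8 → f/9 → f/10 → f/11 → f/13 → f/14 → f/16 → f/18 → f/20 → f/22 → f/25 — 3 2/3 stops narrower (darker).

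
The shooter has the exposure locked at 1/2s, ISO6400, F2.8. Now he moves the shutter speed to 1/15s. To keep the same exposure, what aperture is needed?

Shutter speed: 1/2 → 1/4 → 1/8 → 1/15 — 3 stops shorter (darker).
Need 3 stops brighter from the aperture: f/2.8 → f/2 → f/1.4 → f/1.0.

f/1.0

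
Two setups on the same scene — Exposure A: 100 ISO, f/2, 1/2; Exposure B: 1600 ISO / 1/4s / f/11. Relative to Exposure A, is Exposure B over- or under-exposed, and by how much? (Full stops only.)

2 stops darker

Aperture: f/2 → f/2.8 → f/4 → f/5.6 → f/8 → f/11 — 5 stops smaller aperture (darker).
Shutter speed: 1/2 → 1/4 — 1 stop faster (darker).
ISO: 100 → 200 → 400 → 800 → 1600 — 4 stops higher (brighter).
Net: −5 −1 +4 = −2 stops.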